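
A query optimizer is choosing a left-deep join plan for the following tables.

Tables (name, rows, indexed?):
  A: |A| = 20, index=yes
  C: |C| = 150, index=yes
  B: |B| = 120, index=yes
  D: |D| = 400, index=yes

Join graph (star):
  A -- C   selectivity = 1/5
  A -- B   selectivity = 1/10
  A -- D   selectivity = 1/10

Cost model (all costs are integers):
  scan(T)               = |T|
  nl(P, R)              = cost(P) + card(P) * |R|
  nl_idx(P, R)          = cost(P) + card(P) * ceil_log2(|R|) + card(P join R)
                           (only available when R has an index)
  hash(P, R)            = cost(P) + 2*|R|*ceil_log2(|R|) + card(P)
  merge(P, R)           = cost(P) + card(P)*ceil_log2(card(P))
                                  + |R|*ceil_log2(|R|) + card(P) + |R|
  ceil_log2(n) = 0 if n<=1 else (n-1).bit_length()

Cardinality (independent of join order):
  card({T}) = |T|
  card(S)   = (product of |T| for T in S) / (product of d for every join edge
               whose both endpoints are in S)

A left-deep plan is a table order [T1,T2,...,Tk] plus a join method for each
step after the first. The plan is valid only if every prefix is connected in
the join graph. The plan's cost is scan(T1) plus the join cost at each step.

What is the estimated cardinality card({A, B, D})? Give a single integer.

Tables in S: A(20), B(120), D(400)
Edges inside S: A-B(d=10), A-D(d=10)
numerator = 20 * 120 * 400 = 960000
denominator = 10 * 10 = 100
card(S) = 960000 / 100 = 9600

9600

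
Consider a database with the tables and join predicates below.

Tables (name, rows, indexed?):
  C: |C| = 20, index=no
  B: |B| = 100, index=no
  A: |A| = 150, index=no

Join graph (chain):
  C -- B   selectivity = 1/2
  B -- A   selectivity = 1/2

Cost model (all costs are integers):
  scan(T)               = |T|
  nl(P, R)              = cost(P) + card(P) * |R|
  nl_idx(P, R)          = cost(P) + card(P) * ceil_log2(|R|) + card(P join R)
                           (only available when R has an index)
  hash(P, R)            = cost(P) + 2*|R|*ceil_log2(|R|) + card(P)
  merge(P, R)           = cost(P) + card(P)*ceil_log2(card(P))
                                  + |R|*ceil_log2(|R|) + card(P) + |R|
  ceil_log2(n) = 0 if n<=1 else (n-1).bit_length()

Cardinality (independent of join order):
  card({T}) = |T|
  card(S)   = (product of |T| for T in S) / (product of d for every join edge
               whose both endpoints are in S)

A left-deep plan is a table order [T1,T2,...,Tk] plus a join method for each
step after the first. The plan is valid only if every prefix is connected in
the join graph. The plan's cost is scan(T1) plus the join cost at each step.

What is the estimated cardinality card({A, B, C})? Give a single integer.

Tables in S: A(150), B(100), C(20)
Edges inside S: C-B(d=2), B-A(d=2)
numerator = 150 * 100 * 20 = 300000
denominator = 2 * 2 = 4
card(S) = 300000 / 4 = 75000

75000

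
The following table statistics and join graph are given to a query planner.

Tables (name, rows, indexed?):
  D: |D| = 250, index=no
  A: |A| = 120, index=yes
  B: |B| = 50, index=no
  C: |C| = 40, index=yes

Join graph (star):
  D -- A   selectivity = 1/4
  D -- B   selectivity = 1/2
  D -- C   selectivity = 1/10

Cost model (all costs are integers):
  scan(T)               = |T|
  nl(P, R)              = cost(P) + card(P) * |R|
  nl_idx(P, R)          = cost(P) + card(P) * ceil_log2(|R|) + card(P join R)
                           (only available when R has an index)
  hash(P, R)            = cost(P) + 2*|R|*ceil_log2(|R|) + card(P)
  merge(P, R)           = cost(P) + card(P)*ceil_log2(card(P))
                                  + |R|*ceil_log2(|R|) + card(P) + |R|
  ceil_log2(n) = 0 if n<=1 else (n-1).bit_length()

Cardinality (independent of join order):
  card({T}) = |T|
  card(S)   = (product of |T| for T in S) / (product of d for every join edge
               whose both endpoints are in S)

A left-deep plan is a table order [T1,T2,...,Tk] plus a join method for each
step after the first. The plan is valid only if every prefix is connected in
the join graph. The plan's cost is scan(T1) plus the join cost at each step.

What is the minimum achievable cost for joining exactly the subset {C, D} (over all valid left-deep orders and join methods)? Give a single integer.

980

Selinger DP over subsets of {C,D}:
  {D}: scan cost=250, card=250
  {C}: scan cost=40, card=40
  {CD}: card=1000; try (C,hash)→980, (D,merge)→2570, (C,nl_idx)→2750, (C,merge)→2780, (D,hash)→4080, (D,nl)→10040 …(+1); best=980 via (C,hash)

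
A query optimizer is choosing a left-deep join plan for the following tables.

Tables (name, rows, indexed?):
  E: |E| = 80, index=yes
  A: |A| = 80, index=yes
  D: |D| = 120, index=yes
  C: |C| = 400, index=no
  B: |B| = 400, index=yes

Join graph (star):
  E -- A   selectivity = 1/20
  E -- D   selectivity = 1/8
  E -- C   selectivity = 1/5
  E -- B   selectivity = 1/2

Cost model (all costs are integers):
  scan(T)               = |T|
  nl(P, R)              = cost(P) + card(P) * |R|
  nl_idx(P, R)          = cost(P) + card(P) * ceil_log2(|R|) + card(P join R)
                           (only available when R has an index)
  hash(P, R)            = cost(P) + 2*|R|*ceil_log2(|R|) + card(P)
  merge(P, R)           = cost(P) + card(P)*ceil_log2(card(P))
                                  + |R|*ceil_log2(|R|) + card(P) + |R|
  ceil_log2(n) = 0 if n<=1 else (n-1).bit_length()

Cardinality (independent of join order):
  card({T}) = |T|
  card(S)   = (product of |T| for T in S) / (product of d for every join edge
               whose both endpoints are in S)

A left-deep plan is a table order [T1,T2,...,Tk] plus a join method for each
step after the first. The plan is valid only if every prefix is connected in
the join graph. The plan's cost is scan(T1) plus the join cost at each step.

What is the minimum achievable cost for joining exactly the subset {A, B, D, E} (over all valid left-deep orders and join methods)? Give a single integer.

14960

Selinger DP over subsets of {A,B,D,E}:
  {E}: scan cost=80, card=80
  {A}: scan cost=80, card=80
  {D}: scan cost=120, card=120
  {B}: scan cost=400, card=400
  {AE}: card=320; try (E,nl_idx)→960, (A,nl_idx)→960, (E,hash)→1280, (A,hash)→1280, (E,merge)→1360, (A,merge)→1360 …(+2); best=960 via (E,nl_idx)
  {DE}: card=1200; try (E,hash)→1360, (D,merge)→1680, (E,merge)→1720, (D,hash)→1840, (D,nl_idx)→1840, (E,nl_idx)→2160 …(+2); best=1360 via (E,hash)
  {BE}: card=16000; try (E,hash)→1920, (B,merge)→4720, (E,merge)→5040, (B,hash)→7360, (B,nl_idx)→16800, (E,nl_idx)→19200 …(+2); best=1920 via (E,hash)
  {ADE}: card=4800; try (D,hash)→2960, (A,hash)→3680, (D,merge)→5120, (D,nl_idx)→8000, (A,nl_idx)→14560, (A,merge)→16400 …(+2); best=2960 via (D,hash)
  {ABE}: card=64000; try (B,merge)→8160, (B,hash)→8480, (A,hash)→19040, (B,nl_idx)→67840, (B,nl)→128960, (A,nl_idx)→177920 …(+2); best=8160 via (B,merge)
  {BDE}: card=240000; try (B,hash)→9760, (D,hash)→19600, (B,merge)→19760, (D,merge)→242880, (B,nl_idx)→252160, (D,nl_idx)→353920 …(+2); best=9760 via (B,hash)
  {ABDE}: card=960000; try (B,hash)→14960, (D,hash)→73840, (B,merge)→74160, (A,hash)→250880, (B,nl_idx)→1006160, (D,merge)→1097120 …(+6); best=14960 via (B,hash)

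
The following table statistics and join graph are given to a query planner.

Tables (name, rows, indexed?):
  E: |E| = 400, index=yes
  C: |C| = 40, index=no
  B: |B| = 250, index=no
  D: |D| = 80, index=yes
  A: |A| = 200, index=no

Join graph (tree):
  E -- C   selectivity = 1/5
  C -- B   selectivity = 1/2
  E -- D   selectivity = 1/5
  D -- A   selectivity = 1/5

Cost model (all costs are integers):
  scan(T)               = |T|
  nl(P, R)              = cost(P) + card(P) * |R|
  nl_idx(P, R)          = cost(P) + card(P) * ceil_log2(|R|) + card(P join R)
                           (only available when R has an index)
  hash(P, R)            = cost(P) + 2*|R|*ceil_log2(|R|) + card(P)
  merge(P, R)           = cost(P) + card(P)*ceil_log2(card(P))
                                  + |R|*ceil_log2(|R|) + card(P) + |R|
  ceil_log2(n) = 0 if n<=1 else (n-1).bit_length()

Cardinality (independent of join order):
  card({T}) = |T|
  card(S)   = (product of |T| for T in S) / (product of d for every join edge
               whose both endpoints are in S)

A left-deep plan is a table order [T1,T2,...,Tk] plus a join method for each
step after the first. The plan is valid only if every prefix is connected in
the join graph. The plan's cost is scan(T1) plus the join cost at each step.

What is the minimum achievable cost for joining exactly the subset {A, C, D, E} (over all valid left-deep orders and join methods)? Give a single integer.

Selinger DP over subsets of {A,C,D,E}:
  {E}: scan cost=400, card=400
  {C}: scan cost=40, card=40
  {D}: scan cost=80, card=80
  {A}: scan cost=200, card=200
  {CE}: card=3200; try (C,hash)→1280, (E,nl_idx)→3600, (E,merge)→4320, (C,merge)→4680, (E,hash)→7280, (E,nl)→16040 …(+1); best=1280 via (C,hash)
  {DE}: card=6400; try (D,hash)→1920, (E,merge)→4720, (D,merge)→5040, (E,nl_idx)→7200, (E,hash)→7360, (D,nl_idx)→9600 …(+2); best=1920 via (D,hash)
  {AD}: card=3200; try (D,hash)→1520, (A,merge)→2520, (D,merge)→2640, (A,hash)→3360, (D,nl_idx)→4800, (A,nl)→16080 …(+1); best=1520 via (D,hash)
  {CDE}: card=51200; try (D,hash)→5600, (C,hash)→8800, (D,merge)→43520, (D,nl_idx)→74880, (C,merge)→91800, (D,nl)→257280 …(+1); best=5600 via (D,hash)
  {ADE}: card=256000; try (A,hash)→11520, (E,hash)→11920, (E,merge)→47120, (A,merge)→93320, (E,nl_idx)→286320, (E,nl)→1281520 …(+1); best=11520 via (A,hash)
  {ACDE}: card=2048000; try (A,hash)→60000, (C,hash)→268000, (A,merge)→877800, (C,merge)→4875800, (A,nl)→10245600, (C,nl)→10251520; best=60000 via (A,hash)

60000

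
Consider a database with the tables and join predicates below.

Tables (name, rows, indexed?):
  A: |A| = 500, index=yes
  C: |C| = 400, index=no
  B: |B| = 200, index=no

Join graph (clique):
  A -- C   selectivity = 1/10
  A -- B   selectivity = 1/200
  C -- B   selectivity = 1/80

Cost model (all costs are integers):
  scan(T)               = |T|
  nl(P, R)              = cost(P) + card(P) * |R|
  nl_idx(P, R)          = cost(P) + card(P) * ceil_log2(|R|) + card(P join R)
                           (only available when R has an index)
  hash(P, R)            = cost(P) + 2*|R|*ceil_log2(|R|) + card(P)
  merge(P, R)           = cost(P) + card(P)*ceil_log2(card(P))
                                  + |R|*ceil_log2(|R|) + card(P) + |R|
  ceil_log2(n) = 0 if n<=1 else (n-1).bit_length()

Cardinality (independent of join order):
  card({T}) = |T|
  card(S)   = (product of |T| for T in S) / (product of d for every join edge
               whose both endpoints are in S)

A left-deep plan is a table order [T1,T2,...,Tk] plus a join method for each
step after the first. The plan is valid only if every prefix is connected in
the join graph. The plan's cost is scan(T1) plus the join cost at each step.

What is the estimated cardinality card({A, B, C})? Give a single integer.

250

Tables in S: A(500), B(200), C(400)
Edges inside S: A-C(d=10), A-B(d=200), C-B(d=80)
numerator = 500 * 200 * 400 = 40000000
denominator = 10 * 200 * 80 = 160000
card(S) = 40000000 / 160000 = 250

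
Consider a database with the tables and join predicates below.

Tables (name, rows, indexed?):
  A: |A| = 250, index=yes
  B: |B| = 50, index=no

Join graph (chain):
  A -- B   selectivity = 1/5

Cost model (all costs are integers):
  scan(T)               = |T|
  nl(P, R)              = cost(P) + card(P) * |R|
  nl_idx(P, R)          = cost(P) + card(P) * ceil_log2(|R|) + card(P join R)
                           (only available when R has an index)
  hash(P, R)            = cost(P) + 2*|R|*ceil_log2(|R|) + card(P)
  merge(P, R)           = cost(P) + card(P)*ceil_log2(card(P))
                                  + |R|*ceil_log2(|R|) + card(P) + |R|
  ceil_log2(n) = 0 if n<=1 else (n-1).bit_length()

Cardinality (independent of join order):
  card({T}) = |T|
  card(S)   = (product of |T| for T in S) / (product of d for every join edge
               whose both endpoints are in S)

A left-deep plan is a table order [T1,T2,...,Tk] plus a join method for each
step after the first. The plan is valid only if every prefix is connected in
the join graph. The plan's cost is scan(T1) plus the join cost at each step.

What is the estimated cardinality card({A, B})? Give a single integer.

Tables in S: A(250), B(50)
Edges inside S: A-B(d=5)
numerator = 250 * 50 = 12500
denominator = 5 = 5
card(S) = 12500 / 5 = 2500

2500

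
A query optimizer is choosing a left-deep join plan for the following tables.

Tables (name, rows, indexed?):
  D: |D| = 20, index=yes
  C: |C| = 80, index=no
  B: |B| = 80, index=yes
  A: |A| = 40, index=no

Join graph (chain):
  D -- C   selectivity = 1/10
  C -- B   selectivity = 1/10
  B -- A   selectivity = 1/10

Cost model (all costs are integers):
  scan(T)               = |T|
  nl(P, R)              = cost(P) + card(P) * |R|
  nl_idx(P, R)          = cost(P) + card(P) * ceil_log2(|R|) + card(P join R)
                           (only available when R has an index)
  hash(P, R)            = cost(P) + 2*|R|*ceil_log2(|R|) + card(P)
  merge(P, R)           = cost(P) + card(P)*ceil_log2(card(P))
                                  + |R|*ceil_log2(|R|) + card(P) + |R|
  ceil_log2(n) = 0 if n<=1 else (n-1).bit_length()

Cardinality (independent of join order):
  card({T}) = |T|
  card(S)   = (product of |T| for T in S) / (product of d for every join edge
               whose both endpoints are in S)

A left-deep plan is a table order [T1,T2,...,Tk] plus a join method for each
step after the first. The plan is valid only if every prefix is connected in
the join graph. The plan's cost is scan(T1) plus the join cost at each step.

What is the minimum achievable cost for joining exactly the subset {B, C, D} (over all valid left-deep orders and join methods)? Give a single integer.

1640

Selinger DP over subsets of {B,C,D}:
  {D}: scan cost=20, card=20
  {C}: scan cost=80, card=80
  {B}: scan cost=80, card=80
  {CD}: card=160; try (D,hash)→360, (D,nl_idx)→640, (C,merge)→780, (D,merge)→840, (C,hash)→1160, (C,nl)→1620 …(+1); best=360 via (D,hash)
  {BC}: card=640; try (C,hash)→1280, (B,hash)→1280, (B,nl_idx)→1280, (C,merge)→1360, (B,merge)→1360, (C,nl)→6480 …(+1); best=1280 via (C,hash)
  {BCD}: card=1280; try (B,hash)→1640, (D,hash)→2120, (B,merge)→2440, (B,nl_idx)→2760, (D,nl_idx)→5760, (D,merge)→8440 …(+2); best=1640 via (B,hash)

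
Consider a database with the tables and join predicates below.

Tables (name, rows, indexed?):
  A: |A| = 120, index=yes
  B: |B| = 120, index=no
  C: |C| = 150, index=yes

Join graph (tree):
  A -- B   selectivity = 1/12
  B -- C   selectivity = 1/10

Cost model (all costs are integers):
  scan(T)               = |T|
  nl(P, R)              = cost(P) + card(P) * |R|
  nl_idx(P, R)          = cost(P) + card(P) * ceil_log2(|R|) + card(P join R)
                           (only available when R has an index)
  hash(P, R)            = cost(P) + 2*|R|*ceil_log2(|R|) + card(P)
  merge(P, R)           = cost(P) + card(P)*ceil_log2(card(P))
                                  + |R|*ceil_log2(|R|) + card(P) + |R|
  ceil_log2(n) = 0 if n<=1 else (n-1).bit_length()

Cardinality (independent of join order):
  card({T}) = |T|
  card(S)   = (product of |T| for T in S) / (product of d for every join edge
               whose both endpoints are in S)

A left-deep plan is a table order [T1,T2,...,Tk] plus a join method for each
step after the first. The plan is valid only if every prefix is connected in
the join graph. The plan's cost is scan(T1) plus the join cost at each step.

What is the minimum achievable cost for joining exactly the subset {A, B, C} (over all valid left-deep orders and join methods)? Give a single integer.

5460

Selinger DP over subsets of {A,B,C}:
  {A}: scan cost=120, card=120
  {B}: scan cost=120, card=120
  {C}: scan cost=150, card=150
  {AB}: card=1200; try (B,hash)→1920, (A,hash)→1920, (B,merge)→2040, (A,merge)→2040, (A,nl_idx)→2160, (B,nl)→14520 …(+1); best=1920 via (B,hash)
  {BC}: card=1800; try (B,hash)→1980, (C,merge)→2430, (B,merge)→2460, (C,hash)→2640, (C,nl_idx)→2880, (C,nl)→18120 …(+1); best=1980 via (B,hash)
  {ABC}: card=18000; try (A,hash)→5460, (C,hash)→5520, (C,merge)→17670, (A,merge)→24540, (C,nl_idx)→29520, (A,nl_idx)→32580 …(+2); best=5460 via (A,hash)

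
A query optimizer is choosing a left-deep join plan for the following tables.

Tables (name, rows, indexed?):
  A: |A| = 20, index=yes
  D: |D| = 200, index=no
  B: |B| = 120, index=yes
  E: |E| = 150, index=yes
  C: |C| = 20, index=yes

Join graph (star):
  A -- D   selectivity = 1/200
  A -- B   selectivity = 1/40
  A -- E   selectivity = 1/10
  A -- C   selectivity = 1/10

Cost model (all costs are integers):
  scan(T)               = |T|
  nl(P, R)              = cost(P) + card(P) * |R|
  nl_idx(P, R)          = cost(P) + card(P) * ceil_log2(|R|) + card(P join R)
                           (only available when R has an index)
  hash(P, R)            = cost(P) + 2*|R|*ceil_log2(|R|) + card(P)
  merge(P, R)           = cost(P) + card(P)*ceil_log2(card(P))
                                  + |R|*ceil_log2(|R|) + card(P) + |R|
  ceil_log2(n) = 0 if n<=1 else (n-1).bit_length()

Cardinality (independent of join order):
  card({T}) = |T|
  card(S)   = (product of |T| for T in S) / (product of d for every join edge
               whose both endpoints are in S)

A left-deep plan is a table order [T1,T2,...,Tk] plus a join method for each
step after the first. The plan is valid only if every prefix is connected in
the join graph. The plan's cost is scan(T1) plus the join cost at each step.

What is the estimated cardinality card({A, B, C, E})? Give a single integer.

1800

Tables in S: A(20), B(120), C(20), E(150)
Edges inside S: A-B(d=40), A-E(d=10), A-C(d=10)
numerator = 20 * 120 * 20 * 150 = 7200000
denominator = 40 * 10 * 10 = 4000
card(S) = 7200000 / 4000 = 1800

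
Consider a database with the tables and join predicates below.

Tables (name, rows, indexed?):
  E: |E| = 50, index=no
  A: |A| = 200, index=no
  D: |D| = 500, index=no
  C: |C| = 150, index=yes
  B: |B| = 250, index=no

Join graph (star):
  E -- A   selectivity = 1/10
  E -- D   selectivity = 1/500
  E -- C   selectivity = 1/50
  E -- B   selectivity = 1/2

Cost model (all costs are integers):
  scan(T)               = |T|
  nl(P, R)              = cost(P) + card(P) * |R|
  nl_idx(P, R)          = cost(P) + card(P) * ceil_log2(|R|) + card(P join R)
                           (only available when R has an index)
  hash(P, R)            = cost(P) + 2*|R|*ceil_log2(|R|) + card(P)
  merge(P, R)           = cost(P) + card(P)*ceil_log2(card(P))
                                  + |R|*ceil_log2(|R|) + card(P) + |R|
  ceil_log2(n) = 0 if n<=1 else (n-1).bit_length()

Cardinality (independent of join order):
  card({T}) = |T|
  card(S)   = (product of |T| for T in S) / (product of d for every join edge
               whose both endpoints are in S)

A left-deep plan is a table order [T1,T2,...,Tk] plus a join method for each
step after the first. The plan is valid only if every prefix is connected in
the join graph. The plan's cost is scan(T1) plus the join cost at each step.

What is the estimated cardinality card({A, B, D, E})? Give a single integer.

125000

Tables in S: A(200), B(250), D(500), E(50)
Edges inside S: E-A(d=10), E-D(d=500), E-B(d=2)
numerator = 200 * 250 * 500 * 50 = 1250000000
denominator = 10 * 500 * 2 = 10000
card(S) = 1250000000 / 10000 = 125000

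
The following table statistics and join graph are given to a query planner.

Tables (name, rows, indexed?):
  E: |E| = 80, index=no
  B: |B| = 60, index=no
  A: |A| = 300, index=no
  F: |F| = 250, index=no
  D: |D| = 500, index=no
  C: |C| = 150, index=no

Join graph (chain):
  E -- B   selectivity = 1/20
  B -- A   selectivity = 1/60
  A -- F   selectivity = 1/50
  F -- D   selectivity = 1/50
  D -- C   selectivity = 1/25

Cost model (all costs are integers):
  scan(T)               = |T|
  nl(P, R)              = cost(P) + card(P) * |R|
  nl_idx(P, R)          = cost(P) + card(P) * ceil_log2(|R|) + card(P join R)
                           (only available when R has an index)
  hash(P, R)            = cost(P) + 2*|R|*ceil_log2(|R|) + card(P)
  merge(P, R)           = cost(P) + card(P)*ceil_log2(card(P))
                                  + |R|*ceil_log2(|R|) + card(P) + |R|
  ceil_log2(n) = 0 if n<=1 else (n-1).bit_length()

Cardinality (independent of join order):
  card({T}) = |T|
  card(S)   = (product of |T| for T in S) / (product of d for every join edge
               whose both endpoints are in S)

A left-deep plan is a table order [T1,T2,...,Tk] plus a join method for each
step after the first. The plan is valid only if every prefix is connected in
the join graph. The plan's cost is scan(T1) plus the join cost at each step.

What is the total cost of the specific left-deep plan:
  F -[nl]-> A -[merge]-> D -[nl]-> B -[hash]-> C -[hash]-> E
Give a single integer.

1106770

step 1: scan F: cost=250, card=250
step 2: join A via nl
    card(P join A) = 250*300/(50) = 1500
    cost = 250 + 250*300 = 75250
step 3: join D via merge
    card(P join D) = 1500*500/(50) = 15000
    cost = 75250 + 1500*11 + 500*9 + 1500 + 500 = 98250
step 4: join B via nl
    card(P join B) = 15000*60/(60) = 15000
    cost = 98250 + 15000*60 = 998250
step 5: join C via hash
    card(P join C) = 15000*150/(25) = 90000
    cost = 998250 + 2*150*8 + 15000 = 1015650
step 6: join E via hash
    card(P join E) = 90000*80/(20) = 360000
    cost = 1015650 + 2*80*7 + 90000 = 1106770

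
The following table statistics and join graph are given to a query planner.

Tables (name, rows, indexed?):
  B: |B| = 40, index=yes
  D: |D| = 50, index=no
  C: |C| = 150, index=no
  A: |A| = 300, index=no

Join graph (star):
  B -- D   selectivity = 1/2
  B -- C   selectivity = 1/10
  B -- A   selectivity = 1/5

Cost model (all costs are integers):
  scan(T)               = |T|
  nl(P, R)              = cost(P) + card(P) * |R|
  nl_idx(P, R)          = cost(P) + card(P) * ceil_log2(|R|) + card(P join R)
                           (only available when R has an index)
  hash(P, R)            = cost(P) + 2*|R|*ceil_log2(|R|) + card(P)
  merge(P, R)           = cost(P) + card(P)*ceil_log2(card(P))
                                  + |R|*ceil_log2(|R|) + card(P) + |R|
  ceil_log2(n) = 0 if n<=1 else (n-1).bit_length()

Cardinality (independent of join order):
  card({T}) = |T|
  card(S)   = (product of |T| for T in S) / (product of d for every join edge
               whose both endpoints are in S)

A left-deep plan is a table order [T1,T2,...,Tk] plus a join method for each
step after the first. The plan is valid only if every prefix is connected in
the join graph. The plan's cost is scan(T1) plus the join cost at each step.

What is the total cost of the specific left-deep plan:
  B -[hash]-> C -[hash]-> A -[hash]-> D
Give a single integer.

45080

step 1: scan B: cost=40, card=40
step 2: join C via hash
    card(P join C) = 40*150/(10) = 600
    cost = 40 + 2*150*8 + 40 = 2480
step 3: join A via hash
    card(P join A) = 600*300/(5) = 36000
    cost = 2480 + 2*300*9 + 600 = 8480
step 4: join D via hash
    card(P join D) = 36000*50/(2) = 900000
    cost = 8480 + 2*50*6 + 36000 = 45080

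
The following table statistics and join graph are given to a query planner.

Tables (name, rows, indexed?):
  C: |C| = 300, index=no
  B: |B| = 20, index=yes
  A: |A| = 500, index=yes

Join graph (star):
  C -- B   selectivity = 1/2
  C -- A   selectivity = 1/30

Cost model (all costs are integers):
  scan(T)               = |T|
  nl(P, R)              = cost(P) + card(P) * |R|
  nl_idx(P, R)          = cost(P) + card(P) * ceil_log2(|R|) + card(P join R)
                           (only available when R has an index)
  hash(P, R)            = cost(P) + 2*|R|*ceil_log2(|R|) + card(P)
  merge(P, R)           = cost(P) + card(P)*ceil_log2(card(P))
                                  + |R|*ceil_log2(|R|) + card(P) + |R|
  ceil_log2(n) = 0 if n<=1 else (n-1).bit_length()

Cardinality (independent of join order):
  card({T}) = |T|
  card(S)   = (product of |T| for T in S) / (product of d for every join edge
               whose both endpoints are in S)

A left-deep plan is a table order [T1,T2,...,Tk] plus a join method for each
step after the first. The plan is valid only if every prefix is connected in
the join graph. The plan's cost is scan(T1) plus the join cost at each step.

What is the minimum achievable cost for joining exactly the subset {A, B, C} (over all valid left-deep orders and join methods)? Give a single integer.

Selinger DP over subsets of {A,B,C}:
  {C}: scan cost=300, card=300
  {B}: scan cost=20, card=20
  {A}: scan cost=500, card=500
  {BC}: card=3000; try (B,hash)→800, (C,merge)→3140, (B,merge)→3420, (B,nl_idx)→4800, (C,hash)→5440, (C,nl)→6020 …(+1); best=800 via (B,hash)
  {AC}: card=5000; try (C,hash)→6400, (A,nl_idx)→8000, (A,merge)→8300, (C,merge)→8500, (A,hash)→9600, (A,nl)→150300 …(+1); best=6400 via (C,hash)
  {ABC}: card=50000; try (B,hash)→11600, (A,hash)→12800, (A,merge)→44800, (B,merge)→76520, (A,nl_idx)→77800, (B,nl_idx)→81400 …(+2); best=11600 via (B,hash)

11600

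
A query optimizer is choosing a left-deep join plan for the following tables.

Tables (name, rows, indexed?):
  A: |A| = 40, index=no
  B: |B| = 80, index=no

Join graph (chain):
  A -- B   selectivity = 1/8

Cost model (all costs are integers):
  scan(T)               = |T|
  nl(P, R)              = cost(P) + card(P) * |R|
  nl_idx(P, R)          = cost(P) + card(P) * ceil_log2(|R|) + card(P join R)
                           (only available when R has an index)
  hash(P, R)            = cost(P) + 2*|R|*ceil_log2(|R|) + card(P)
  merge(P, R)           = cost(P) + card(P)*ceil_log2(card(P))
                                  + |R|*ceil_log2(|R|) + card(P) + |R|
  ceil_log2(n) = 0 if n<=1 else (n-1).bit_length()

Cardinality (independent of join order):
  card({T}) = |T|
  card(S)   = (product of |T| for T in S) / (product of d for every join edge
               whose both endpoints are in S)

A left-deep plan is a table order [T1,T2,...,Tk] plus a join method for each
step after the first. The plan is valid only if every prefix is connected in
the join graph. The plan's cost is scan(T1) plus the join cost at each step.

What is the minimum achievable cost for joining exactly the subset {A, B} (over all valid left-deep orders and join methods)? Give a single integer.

Selinger DP over subsets of {A,B}:
  {A}: scan cost=40, card=40
  {B}: scan cost=80, card=80
  {AB}: card=400; try (A,hash)→640, (B,merge)→960, (A,merge)→1000, (B,hash)→1200, (B,nl)→3240, (A,nl)→3280; best=640 via (A,hash)

640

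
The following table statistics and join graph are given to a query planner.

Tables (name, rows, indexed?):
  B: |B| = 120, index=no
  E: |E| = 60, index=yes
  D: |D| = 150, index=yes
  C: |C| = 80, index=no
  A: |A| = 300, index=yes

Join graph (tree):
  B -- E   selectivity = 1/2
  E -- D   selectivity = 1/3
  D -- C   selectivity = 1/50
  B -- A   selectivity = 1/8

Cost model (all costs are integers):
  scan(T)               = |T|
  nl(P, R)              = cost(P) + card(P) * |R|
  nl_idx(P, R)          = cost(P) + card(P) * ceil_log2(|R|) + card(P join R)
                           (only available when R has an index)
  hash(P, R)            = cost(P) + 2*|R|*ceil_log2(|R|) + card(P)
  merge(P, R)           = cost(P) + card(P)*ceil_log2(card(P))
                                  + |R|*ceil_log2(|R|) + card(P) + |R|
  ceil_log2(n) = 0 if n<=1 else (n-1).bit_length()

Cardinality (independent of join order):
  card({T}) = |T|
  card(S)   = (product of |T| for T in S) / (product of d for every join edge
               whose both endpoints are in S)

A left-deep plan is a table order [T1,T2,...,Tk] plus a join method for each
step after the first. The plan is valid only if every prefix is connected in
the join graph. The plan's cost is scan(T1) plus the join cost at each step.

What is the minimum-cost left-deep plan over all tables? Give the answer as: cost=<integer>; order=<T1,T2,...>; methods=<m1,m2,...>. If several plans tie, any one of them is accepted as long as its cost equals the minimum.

Selinger DP (subsets sized 1..n):
  {B}: scan cost=120, card=120
  {E}: scan cost=60, card=60
  {D}: scan cost=150, card=150
  {C}: scan cost=80, card=80
  {A}: scan cost=300, card=300
  {BE}: card=3600; try (E,hash)→960, (B,merge)→1440, (E,merge)→1500, (B,hash)→1800, (E,nl_idx)→4440, (B,nl)→7260 …(+1); best=960 via (E,hash)
  {AB}: card=4500; try (B,hash)→2280, (A,merge)→4080, (B,merge)→4260, (A,hash)→5640, (A,nl_idx)→5700, (A,nl)→36120 …(+1); best=2280 via (B,hash)
  {DE}: card=3000; try (E,hash)→1020, (D,merge)→1830, (E,merge)→1920, (D,hash)→2520, (D,nl_idx)→3540, (E,nl_idx)→4050 …(+2); best=1020 via (E,hash)
  {CD}: card=240; try (D,nl_idx)→960, (C,hash)→1420, (D,merge)→2070, (C,merge)→2140, (D,hash)→2560, (D,nl)→12080 …(+1); best=960 via (D,nl_idx)
  {BDE}: card=180000; try (B,hash)→5700, (D,hash)→6960, (B,merge)→40980, (D,merge)→49110, (D,nl_idx)→209760, (B,nl)→361020 …(+1); best=5700 via (B,hash)
  {ABE}: card=135000; try (E,hash)→7500, (A,hash)→9960, (A,merge)→50760, (E,merge)→65700, (E,nl_idx)→164280, (A,nl_idx)→168360 …(+2); best=7500 via (E,hash)
  {CDE}: card=4800; try (E,hash)→1920, (E,merge)→3540, (C,hash)→5140, (E,nl_idx)→7200, (E,nl)→15360, (C,merge)→40660 …(+1); best=1920 via (E,hash)
  {BCDE}: card=288000; try (B,hash)→8400, (B,merge)→70080, (C,hash)→186820, (B,nl)→577920, (C,merge)→3426340, (C,nl)→14405700; best=8400 via (B,hash)
  {ABDE}: card=6750000; try (D,hash)→144900, (A,hash)→191100, (D,merge)→2573850, (A,merge)→3428700, (D,nl_idx)→7837500, (A,nl_idx)→8375700 …(+2); best=144900 via (D,hash)
  {ABCDE}: card=10800000; try (A,hash)→301800, (A,merge)→5771400, (C,hash)→6896020, (A,nl_idx)→13400400, (A,nl)→86408400, (C,merge)→162145540 …(+1); best=301800 via (A,hash)

cost=301800; order=C,D,E,B,A; methods=nl_idx,hash,hash,hash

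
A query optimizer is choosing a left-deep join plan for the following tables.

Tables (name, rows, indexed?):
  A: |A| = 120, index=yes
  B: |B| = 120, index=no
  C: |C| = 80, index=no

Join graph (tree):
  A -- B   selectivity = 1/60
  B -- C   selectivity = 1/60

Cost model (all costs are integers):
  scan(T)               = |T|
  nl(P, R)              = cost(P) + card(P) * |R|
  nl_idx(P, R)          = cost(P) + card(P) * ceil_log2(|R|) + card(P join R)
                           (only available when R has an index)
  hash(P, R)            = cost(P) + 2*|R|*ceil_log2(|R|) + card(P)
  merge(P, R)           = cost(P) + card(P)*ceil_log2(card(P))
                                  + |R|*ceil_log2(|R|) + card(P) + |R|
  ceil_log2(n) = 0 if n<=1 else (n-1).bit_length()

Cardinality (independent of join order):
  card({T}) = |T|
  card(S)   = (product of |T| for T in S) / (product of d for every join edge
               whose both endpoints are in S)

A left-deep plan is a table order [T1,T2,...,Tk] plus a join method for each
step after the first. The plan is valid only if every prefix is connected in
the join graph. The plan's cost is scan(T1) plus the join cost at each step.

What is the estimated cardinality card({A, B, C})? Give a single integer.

Tables in S: A(120), B(120), C(80)
Edges inside S: A-B(d=60), B-C(d=60)
numerator = 120 * 120 * 80 = 1152000
denominator = 60 * 60 = 3600
card(S) = 1152000 / 3600 = 320

320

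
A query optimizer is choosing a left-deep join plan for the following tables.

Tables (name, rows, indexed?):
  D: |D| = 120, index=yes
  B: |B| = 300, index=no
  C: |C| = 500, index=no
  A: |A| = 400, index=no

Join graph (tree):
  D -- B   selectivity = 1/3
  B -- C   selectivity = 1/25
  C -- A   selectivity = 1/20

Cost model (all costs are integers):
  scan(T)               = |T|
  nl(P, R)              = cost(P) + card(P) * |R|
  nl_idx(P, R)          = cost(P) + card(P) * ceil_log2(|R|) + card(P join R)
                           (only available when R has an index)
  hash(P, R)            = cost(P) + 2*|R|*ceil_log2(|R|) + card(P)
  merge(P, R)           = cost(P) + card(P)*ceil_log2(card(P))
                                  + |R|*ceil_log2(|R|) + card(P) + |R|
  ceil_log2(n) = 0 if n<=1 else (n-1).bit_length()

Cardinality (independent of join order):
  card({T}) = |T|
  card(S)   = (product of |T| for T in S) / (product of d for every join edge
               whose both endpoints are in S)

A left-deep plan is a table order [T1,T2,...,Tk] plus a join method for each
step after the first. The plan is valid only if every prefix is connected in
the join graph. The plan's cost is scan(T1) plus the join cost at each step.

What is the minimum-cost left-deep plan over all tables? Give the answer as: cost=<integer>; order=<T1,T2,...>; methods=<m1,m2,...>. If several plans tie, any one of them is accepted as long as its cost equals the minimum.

Selinger DP (subsets sized 1..n):
  {D}: scan cost=120, card=120
  {B}: scan cost=300, card=300
  {C}: scan cost=500, card=500
  {A}: scan cost=400, card=400
  {BD}: card=12000; try (D,hash)→2280, (B,merge)→4080, (D,merge)→4260, (B,hash)→5640, (D,nl_idx)→14400, (B,nl)→36120 …(+1); best=2280 via (D,hash)
  {BC}: card=6000; try (B,hash)→6400, (C,merge)→8300, (B,merge)→8500, (C,hash)→9600, (C,nl)→150300, (B,nl)→150500; best=6400 via (B,hash)
  {AC}: card=10000; try (A,hash)→8200, (C,merge)→9400, (A,merge)→9500, (C,hash)→9800, (C,nl)→200400, (A,nl)→200500; best=8200 via (A,hash)
  {BCD}: card=240000; try (D,hash)→14080, (C,hash)→23280, (D,merge)→91360, (C,merge)→187280, (D,nl_idx)→288400, (D,nl)→726400 …(+1); best=14080 via (D,hash)
  {ABC}: card=120000; try (A,hash)→19600, (B,hash)→23600, (A,merge)→94400, (B,merge)→161200, (A,nl)→2406400, (B,nl)→3008200; best=19600 via (A,hash)
  {ABCD}: card=4800000; try (D,hash)→141280, (A,hash)→261280, (D,merge)→2180560, (A,merge)→4578080, (D,nl_idx)→5659600, (D,nl)→14419600 …(+1); best=141280 via (D,hash)

cost=141280; order=C,B,A,D; methods=hash,hash,hash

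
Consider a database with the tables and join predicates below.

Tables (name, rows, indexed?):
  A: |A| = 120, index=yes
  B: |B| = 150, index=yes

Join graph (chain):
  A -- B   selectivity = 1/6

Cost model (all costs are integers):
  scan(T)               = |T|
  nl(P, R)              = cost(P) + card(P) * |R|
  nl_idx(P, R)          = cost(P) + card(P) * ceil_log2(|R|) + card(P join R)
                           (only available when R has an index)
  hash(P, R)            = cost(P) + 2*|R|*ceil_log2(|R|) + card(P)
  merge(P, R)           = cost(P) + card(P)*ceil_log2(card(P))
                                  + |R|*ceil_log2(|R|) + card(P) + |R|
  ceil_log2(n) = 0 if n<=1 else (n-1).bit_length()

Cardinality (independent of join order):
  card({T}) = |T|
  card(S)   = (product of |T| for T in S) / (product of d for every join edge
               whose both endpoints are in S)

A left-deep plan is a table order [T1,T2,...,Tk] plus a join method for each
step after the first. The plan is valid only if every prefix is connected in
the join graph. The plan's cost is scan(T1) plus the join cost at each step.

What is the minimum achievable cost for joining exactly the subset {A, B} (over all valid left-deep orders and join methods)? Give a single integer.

1980

Selinger DP over subsets of {A,B}:
  {A}: scan cost=120, card=120
  {B}: scan cost=150, card=150
  {AB}: card=3000; try (A,hash)→1980, (B,merge)→2430, (A,merge)→2460, (B,hash)→2640, (B,nl_idx)→4080, (A,nl_idx)→4200 …(+2); best=1980 via (A,hash)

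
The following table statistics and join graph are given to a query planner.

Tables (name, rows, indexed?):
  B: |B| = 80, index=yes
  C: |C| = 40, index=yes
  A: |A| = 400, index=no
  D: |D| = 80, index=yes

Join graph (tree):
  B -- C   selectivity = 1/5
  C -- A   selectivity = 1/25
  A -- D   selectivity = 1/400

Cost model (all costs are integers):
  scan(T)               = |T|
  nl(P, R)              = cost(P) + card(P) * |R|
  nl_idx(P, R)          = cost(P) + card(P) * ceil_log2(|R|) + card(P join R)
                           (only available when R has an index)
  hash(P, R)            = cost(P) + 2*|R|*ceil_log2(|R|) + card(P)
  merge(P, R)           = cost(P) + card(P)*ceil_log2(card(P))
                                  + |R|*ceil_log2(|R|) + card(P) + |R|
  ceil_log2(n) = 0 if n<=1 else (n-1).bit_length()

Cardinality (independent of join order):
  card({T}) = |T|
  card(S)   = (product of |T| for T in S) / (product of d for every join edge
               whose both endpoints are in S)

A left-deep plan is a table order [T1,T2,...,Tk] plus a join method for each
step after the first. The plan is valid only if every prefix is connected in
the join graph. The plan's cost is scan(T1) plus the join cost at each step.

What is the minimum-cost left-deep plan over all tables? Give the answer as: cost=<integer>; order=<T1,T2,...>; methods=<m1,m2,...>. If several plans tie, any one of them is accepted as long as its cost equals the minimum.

Selinger DP (subsets sized 1..n):
  {B}: scan cost=80, card=80
  {C}: scan cost=40, card=40
  {A}: scan cost=400, card=400
  {D}: scan cost=80, card=80
  {BC}: card=640; try (C,hash)→640, (B,merge)→960, (B,nl_idx)→960, (C,merge)→1000, (C,nl_idx)→1200, (B,hash)→1200 …(+2); best=640 via (C,hash)
  {AC}: card=640; try (C,hash)→1280, (C,nl_idx)→3440, (A,merge)→4320, (C,merge)→4680, (A,hash)→7280, (A,nl)→16040 …(+1); best=1280 via (C,hash)
  {AD}: card=80; try (D,hash)→1920, (D,nl_idx)→3280, (A,merge)→4720, (D,merge)→5040, (A,hash)→7360, (A,nl)→32080 …(+1); best=1920 via (D,hash)
  {ABC}: card=10240; try (B,hash)→3040, (A,hash)→8480, (B,merge)→8960, (A,merge)→11680, (B,nl_idx)→16000, (B,nl)→52480 …(+1); best=3040 via (B,hash)
  {ACD}: card=128; try (C,hash)→2480, (C,nl_idx)→2528, (C,merge)→2840, (D,hash)→3040, (C,nl)→5120, (D,nl_idx)→5888 …(+2); best=2480 via (C,hash)
  {ABCD}: card=2048; try (B,hash)→3728, (B,merge)→4144, (B,nl_idx)→5424, (B,nl)→12720, (D,hash)→14400, (D,nl_idx)→76768 …(+2); best=3728 via (B,hash)

cost=3728; order=A,D,C,B; methods=hash,hash,hash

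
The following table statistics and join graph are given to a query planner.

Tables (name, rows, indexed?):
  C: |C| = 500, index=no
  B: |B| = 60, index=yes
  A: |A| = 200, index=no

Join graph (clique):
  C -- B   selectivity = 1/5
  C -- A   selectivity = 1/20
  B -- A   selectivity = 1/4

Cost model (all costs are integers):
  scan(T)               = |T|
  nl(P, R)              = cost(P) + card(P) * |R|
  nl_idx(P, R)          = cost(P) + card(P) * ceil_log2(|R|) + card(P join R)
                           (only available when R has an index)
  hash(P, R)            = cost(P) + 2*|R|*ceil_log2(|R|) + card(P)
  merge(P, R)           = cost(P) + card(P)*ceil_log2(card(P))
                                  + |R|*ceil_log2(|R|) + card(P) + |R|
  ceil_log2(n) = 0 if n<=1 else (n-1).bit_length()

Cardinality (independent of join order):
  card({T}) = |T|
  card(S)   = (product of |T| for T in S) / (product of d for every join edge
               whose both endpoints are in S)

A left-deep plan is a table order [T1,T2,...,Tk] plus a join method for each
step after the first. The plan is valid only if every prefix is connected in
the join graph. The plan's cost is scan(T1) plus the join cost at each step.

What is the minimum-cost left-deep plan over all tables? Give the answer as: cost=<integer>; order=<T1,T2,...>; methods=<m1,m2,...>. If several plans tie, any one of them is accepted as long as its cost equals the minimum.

Selinger DP (subsets sized 1..n):
  {C}: scan cost=500, card=500
  {B}: scan cost=60, card=60
  {A}: scan cost=200, card=200
  {BC}: card=6000; try (B,hash)→1720, (C,merge)→5480, (B,merge)→5920, (C,hash)→9120, (B,nl_idx)→9500, (C,nl)→30060 …(+1); best=1720 via (B,hash)
  {AC}: card=5000; try (A,hash)→4200, (C,merge)→7000, (A,merge)→7300, (C,hash)→9400, (C,nl)→100200, (A,nl)→100500; best=4200 via (A,hash)
  {AB}: card=3000; try (B,hash)→1120, (A,merge)→2280, (B,merge)→2420, (A,hash)→3320, (B,nl_idx)→4400, (A,nl)→12060 …(+1); best=1120 via (B,hash)
  {ABC}: card=15000; try (B,hash)→9920, (A,hash)→10920, (C,hash)→13120, (C,merge)→45120, (B,nl_idx)→49200, (B,merge)→74620 …(+4); best=9920 via (B,hash)

cost=9920; order=C,A,B; methods=hash,hash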